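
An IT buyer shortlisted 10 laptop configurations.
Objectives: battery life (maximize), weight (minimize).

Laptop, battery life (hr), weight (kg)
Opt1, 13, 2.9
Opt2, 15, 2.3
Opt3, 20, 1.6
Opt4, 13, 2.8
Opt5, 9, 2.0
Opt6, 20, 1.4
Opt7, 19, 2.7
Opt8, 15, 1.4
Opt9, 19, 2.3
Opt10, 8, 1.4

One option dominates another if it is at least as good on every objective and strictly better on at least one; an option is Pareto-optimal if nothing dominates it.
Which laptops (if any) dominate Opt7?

Opt3, Opt6, Opt9

Opt3: battery life 20≥19, weight 1.6≤2.7 — dominates Opt7.
Opt6: battery life 20≥19, weight 1.4≤2.7 — dominates Opt7.
Opt9: battery life 19≥19, weight 2.3≤2.7 — dominates Opt7.
Others (Opt1, Opt2, Opt4, Opt5, Opt8, Opt10) are each worse than Opt7 on at least one objective.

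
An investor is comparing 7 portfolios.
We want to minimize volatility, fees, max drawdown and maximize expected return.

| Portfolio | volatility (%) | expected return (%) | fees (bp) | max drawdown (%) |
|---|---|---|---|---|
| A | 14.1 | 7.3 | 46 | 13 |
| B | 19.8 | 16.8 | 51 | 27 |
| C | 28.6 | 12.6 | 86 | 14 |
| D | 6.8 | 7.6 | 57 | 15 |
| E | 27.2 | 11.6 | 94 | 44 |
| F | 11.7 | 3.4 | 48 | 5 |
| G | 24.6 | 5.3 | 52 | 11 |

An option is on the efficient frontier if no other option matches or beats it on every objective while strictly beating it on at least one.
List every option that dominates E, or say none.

B

B: volatility 19.8≤27.2, expected return 16.8≥11.6, fees 51≤94, max drawdown 27≤44 — dominates E.
Others (A, C, D, F, G) are each worse than E on at least one objective.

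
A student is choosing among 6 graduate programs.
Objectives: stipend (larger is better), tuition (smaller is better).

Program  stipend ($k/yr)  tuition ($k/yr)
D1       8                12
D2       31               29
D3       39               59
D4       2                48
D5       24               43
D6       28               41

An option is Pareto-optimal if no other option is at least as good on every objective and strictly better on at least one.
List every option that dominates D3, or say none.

none

D1: worse on stipend (8 vs 39).
D2: worse on stipend (31 vs 39).
D4: worse on stipend (2 vs 39).
D5: worse on stipend (24 vs 39).
D6: worse on stipend (28 vs 39).
No option dominates D3.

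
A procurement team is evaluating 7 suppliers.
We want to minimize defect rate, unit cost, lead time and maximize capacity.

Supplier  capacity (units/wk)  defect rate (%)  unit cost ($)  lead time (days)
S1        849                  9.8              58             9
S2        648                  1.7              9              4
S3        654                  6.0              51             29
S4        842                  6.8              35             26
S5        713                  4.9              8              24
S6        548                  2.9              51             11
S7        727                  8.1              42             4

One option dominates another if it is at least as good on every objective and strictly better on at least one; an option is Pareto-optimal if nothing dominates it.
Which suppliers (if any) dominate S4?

S1: worse on defect rate (9.8 vs 6.8).
S2: worse on capacity (648 vs 842).
S3: worse on capacity (654 vs 842).
S5: worse on capacity (713 vs 842).
S6: worse on capacity (548 vs 842).
S7: worse on capacity (727 vs 842).
No option dominates S4.

none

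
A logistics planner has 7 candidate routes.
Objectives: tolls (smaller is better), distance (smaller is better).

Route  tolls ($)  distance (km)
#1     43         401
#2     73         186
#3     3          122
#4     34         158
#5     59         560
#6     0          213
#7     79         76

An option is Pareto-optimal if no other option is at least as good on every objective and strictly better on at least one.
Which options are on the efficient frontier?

#3, #6, #7

#1: dominated by #3 (tolls 3≤43, distance 122≤401).
#2: dominated by #3 (tolls 3≤73, distance 122≤186).
#3: not dominated.
#4: dominated by #3 (tolls 3≤34, distance 122≤158).
#5: dominated by #1 (tolls 43≤59, distance 401≤560).
#6: not dominated (best tolls).
#7: not dominated (best distance).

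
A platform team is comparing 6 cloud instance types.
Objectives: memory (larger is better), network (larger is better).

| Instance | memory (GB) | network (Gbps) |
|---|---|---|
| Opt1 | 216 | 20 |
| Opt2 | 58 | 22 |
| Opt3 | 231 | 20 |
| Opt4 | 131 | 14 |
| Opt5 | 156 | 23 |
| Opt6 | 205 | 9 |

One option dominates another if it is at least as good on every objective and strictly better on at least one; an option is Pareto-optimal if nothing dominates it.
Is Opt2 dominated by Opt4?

No

Opt4 vs Opt2: Opt4 is worse on network (14 vs 22), so it does not dominate Opt2.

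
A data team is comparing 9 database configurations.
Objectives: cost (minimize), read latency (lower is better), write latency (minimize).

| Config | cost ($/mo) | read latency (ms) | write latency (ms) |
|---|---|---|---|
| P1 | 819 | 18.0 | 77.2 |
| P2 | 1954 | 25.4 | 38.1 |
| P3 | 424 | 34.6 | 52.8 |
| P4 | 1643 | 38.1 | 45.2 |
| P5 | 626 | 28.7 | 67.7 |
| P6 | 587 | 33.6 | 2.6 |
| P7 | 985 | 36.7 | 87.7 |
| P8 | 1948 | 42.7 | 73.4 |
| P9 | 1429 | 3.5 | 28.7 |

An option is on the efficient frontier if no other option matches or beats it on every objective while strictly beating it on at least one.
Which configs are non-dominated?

P1: not dominated.
P2: dominated by P9 (cost 1429≤1954, read latency 3.5≤25.4, write latency 28.7≤38.1).
P3: not dominated (best cost).
P4: dominated by P6 (cost 587≤1643, read latency 33.6≤38.1, write latency 2.6≤45.2).
P5: not dominated.
P6: not dominated (best write latency).
P7: dominated by P1 (cost 819≤985, read latency 18.0≤36.7, write latency 77.2≤87.7).
P8: dominated by P3 (cost 424≤1948, read latency 34.6≤42.7, write latency 52.8≤73.4).
P9: not dominated (best read latency).

P1, P3, P5, P6, P9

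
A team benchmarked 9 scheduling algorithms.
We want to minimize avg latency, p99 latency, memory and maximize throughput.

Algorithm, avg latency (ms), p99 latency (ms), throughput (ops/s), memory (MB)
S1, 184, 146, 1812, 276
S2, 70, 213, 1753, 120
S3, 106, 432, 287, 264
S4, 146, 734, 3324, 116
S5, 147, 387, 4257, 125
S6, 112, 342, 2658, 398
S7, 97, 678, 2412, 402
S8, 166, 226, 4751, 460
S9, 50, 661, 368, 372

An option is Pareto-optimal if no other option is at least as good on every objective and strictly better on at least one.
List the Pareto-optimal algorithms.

S1, S2, S4, S5, S6, S7, S8, S9

S1: not dominated (best p99 latency).
S2: not dominated.
S3: dominated by S2 (avg latency 70≤106, p99 latency 213≤432, throughput 1753≥287, memory 120≤264).
S4: not dominated (best memory).
S5: not dominated.
S6: not dominated.
S7: not dominated.
S8: not dominated (best throughput).
S9: not dominated (best avg latency).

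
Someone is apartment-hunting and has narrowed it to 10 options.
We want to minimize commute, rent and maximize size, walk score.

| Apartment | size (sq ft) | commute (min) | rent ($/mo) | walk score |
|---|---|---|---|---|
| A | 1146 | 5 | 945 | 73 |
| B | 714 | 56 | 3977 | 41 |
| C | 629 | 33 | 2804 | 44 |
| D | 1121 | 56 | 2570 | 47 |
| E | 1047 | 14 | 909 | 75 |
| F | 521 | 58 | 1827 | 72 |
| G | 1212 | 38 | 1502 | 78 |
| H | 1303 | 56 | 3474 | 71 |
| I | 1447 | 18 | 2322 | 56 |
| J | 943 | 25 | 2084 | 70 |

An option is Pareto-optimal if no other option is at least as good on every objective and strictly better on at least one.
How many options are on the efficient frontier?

5

A: not dominated (best commute).
B: dominated by A (size 1146≥714, commute 5≤56, rent 945≤3977, walk score 73≥41).
C: dominated by A (size 1146≥629, commute 5≤33, rent 945≤2804, walk score 73≥44).
D: dominated by A (size 1146≥1121, commute 5≤56, rent 945≤2570, walk score 73≥47).
E: not dominated (best rent).
F: dominated by A (size 1146≥521, commute 5≤58, rent 945≤1827, walk score 73≥72).
G: not dominated (best walk score).
H: not dominated.
I: not dominated (best size).
J: dominated by A (size 1146≥943, commute 5≤25, rent 945≤2084, walk score 73≥70).
Pareto-optimal: A, E, G, H, I → 5.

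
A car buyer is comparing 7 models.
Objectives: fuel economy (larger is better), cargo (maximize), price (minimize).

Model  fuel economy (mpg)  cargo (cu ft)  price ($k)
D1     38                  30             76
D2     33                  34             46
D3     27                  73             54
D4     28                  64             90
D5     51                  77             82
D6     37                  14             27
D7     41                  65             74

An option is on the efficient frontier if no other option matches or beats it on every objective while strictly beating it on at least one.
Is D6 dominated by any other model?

D1: worse on price (76 vs 27).
D2: worse on fuel economy (33 vs 37).
D3: worse on fuel economy (27 vs 37).
D4: worse on fuel economy (28 vs 37).
D5: worse on price (82 vs 27).
D7: worse on price (74 vs 27).
No option is at least as good as D6 on every objective and strictly better on one.

No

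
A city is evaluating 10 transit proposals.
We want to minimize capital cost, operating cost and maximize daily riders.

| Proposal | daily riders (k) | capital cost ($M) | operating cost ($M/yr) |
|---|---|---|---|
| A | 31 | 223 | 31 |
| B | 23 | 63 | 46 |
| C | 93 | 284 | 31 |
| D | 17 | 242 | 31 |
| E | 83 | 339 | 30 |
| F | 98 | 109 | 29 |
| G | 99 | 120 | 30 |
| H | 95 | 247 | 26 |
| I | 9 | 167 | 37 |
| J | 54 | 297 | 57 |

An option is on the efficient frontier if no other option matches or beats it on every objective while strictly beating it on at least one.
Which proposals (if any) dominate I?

F, G

F: daily riders 98≥9, capital cost 109≤167, operating cost 29≤37 — dominates I.
G: daily riders 99≥9, capital cost 120≤167, operating cost 30≤37 — dominates I.
Others (A, B, C, D, E, H, J) are each worse than I on at least one objective.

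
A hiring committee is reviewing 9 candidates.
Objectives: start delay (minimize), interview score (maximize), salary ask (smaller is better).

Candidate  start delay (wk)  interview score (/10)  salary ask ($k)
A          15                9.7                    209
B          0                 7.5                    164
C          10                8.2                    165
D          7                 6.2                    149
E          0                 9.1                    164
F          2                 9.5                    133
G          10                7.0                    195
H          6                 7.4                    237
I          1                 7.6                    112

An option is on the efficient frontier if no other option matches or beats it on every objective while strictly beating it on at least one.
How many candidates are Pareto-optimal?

4

A: not dominated (best interview score).
B: dominated by E (start delay 0≤0, interview score 9.1≥7.5, salary ask 164≤164).
C: dominated by E (start delay 0≤10, interview score 9.1≥8.2, salary ask 164≤165).
D: dominated by F (start delay 2≤7, interview score 9.5≥6.2, salary ask 133≤149).
E: not dominated.
F: not dominated.
G: dominated by B (start delay 0≤10, interview score 7.5≥7.0, salary ask 164≤195).
H: dominated by B (start delay 0≤6, interview score 7.5≥7.4, salary ask 164≤237).
I: not dominated (best salary ask).
Pareto-optimal: A, E, F, I → 4.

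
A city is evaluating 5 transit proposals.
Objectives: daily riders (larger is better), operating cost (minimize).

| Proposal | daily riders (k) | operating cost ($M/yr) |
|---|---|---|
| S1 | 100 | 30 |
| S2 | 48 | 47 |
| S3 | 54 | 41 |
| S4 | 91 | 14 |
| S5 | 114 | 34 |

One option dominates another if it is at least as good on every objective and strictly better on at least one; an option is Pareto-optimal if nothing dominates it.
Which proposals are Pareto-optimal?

S1: not dominated.
S2: dominated by S1 (daily riders 100≥48, operating cost 30≤47).
S3: dominated by S1 (daily riders 100≥54, operating cost 30≤41).
S4: not dominated (best operating cost).
S5: not dominated (best daily riders).

S1, S4, S5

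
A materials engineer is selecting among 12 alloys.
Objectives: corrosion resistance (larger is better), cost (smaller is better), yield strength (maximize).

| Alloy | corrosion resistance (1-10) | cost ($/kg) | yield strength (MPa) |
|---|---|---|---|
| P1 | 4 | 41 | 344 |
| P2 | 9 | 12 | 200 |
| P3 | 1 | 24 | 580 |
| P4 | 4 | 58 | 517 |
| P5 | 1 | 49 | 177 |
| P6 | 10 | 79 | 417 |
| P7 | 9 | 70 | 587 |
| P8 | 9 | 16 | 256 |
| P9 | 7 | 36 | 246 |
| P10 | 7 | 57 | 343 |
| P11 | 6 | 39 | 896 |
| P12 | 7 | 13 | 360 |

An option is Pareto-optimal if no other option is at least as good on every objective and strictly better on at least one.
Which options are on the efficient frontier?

P1: dominated by P11 (corrosion resistance 6≥4, cost 39≤41, yield strength 896≥344).
P2: not dominated (best cost).
P3: not dominated.
P4: dominated by P11 (corrosion resistance 6≥4, cost 39≤58, yield strength 896≥517).
P5: dominated by P1 (corrosion resistance 4≥1, cost 41≤49, yield strength 344≥177).
P6: not dominated (best corrosion resistance).
P7: not dominated.
P8: not dominated.
P9: dominated by P8 (corrosion resistance 9≥7, cost 16≤36, yield strength 256≥246).
P10: dominated by P12 (corrosion resistance 7≥7, cost 13≤57, yield strength 360≥343).
P11: not dominated (best yield strength).
P12: not dominated.

P2, P3, P6, P7, P8, P11, P12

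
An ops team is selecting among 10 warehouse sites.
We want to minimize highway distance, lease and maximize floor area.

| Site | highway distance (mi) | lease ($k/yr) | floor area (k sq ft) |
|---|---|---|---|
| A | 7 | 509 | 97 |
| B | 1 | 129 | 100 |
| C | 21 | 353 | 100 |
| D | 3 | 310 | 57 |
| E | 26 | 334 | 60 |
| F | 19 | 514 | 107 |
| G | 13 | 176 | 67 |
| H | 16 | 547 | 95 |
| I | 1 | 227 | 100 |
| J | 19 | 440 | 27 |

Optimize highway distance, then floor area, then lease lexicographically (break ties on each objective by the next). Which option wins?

B

First minimize highway distance: best is 1, kept {B, I}.
Then maximize floor area: best is 100, kept {B, I}.
Then minimize lease: best is 129, kept {B}.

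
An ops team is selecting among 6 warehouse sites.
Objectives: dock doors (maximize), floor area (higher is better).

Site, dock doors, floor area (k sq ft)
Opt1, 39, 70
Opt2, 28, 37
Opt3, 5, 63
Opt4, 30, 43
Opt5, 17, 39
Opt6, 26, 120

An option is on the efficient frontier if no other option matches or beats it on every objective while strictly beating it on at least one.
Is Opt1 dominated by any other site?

Opt2: worse on dock doors (28 vs 39).
Opt3: worse on dock doors (5 vs 39).
Opt4: worse on dock doors (30 vs 39).
Opt5: worse on dock doors (17 vs 39).
Opt6: worse on dock doors (26 vs 39).
No option is at least as good as Opt1 on every objective and strictly better on one.

No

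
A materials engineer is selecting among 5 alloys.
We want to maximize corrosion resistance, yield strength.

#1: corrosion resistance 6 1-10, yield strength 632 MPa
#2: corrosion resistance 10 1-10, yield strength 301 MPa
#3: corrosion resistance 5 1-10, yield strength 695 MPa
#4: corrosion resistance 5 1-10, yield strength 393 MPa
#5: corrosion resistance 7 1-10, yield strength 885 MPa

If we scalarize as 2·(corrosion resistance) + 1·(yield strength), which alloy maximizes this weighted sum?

#1: 2·6 + 1·632 = 644
#2: 2·10 + 1·301 = 321
#3: 2·5 + 1·695 = 705
#4: 2·5 + 1·393 = 403
#5: 2·7 + 1·885 = 899
Highest: #5 at 899.

#5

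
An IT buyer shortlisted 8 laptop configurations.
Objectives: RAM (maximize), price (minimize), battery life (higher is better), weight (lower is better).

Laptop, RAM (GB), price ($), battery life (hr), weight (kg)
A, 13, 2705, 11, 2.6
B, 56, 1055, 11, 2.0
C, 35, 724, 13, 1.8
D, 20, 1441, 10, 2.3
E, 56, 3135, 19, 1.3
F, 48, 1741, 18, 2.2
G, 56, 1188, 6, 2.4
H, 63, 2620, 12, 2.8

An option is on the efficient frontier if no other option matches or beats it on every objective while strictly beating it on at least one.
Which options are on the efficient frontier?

B, C, E, F, H

A: dominated by B (RAM 56≥13, price 1055≤2705, battery life 11≥11, weight 2.0≤2.6).
B: not dominated.
C: not dominated (best price).
D: dominated by B (RAM 56≥20, price 1055≤1441, battery life 11≥10, weight 2.0≤2.3).
E: not dominated (best battery life).
F: not dominated.
G: dominated by B (RAM 56≥56, price 1055≤1188, battery life 11≥6, weight 2.0≤2.4).
H: not dominated (best RAM).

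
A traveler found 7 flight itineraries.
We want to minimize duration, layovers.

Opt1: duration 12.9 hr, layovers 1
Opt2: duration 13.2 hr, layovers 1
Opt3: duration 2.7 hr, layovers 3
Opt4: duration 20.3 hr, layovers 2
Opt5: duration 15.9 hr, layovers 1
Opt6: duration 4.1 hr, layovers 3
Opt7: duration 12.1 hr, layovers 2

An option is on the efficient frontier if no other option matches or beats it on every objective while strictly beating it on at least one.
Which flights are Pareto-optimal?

Opt1, Opt3, Opt7

Opt1: not dominated.
Opt2: dominated by Opt1 (duration 12.9≤13.2, layovers 1≤1).
Opt3: not dominated (best duration).
Opt4: dominated by Opt1 (duration 12.9≤20.3, layovers 1≤2).
Opt5: dominated by Opt1 (duration 12.9≤15.9, layovers 1≤1).
Opt6: dominated by Opt3 (duration 2.7≤4.1, layovers 3≤3).
Opt7: not dominated.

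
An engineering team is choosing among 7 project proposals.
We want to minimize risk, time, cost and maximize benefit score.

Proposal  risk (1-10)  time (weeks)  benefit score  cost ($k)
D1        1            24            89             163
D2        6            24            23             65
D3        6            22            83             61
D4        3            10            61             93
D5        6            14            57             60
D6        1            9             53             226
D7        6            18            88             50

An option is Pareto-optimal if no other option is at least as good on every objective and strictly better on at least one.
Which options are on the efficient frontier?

D1: not dominated (best benefit score).
D2: dominated by D3 (risk 6≤6, time 22≤24, benefit score 83≥23, cost 61≤65).
D3: dominated by D7 (risk 6≤6, time 18≤22, benefit score 88≥83, cost 50≤61).
D4: not dominated.
D5: not dominated.
D6: not dominated (best time).
D7: not dominated (best cost).

D1, D4, D5, D6, D7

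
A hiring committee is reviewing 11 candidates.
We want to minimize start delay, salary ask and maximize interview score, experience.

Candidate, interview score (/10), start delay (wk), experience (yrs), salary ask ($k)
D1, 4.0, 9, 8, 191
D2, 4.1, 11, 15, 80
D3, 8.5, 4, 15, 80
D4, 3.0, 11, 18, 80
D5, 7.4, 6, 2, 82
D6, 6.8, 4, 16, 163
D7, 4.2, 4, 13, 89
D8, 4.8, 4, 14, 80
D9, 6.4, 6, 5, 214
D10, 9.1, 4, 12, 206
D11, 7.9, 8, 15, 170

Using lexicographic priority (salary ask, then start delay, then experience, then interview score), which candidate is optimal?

First minimize salary ask: best is 80, kept {D2, D3, D4, D8}.
Then minimize start delay: best is 4, kept {D3, D8}.
Then maximize experience: best is 15, kept {D3}.

D3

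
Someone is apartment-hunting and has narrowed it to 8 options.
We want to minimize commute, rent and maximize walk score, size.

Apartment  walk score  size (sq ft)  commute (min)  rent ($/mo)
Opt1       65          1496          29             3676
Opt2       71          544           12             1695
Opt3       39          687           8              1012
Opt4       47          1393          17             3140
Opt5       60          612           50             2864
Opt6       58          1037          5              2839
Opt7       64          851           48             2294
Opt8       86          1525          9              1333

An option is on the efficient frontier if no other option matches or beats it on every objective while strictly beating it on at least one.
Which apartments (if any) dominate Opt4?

Opt8: walk score 86≥47, size 1525≥1393, commute 9≤17, rent 1333≤3140 — dominates Opt4.
Others (Opt1, Opt2, Opt3, Opt5, Opt6, Opt7) are each worse than Opt4 on at least one objective.

Opt8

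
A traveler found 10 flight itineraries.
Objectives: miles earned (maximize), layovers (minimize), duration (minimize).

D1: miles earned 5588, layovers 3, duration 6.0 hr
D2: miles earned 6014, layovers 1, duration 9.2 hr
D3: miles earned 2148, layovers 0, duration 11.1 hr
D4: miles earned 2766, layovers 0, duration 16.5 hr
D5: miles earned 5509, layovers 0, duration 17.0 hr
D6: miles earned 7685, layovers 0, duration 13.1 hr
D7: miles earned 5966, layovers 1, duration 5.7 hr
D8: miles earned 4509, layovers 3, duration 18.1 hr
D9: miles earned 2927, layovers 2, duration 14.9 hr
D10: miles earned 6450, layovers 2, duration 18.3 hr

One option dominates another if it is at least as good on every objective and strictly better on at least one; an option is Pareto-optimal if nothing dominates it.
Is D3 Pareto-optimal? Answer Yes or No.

Yes

D1: worse on layovers (3 vs 0).
D2: worse on layovers (1 vs 0).
D4: worse on duration (16.5 vs 11.1).
D5: worse on duration (17.0 vs 11.1).
D6: worse on duration (13.1 vs 11.1).
D7: worse on layovers (1 vs 0).
D8: worse on layovers (3 vs 0).
D9: worse on layovers (2 vs 0).
D10: worse on layovers (2 vs 0).
No option is at least as good as D3 on every objective and strictly better on one.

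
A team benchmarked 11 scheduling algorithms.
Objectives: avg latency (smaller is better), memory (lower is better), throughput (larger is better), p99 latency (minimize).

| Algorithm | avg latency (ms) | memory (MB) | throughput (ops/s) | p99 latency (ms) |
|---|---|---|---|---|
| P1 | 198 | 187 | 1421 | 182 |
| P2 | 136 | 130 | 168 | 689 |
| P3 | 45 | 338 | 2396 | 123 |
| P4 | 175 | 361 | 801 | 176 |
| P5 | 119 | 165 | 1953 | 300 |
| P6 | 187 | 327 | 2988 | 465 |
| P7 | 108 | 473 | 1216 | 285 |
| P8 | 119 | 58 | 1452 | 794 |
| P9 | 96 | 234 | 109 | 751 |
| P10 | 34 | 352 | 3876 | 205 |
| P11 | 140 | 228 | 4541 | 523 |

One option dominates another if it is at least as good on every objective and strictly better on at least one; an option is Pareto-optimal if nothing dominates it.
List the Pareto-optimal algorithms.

P1: not dominated.
P2: not dominated.
P3: not dominated (best p99 latency).
P4: dominated by P3 (avg latency 45≤175, memory 338≤361, throughput 2396≥801, p99 latency 123≤176).
P5: not dominated.
P6: not dominated.
P7: dominated by P3 (avg latency 45≤108, memory 338≤473, throughput 2396≥1216, p99 latency 123≤285).
P8: not dominated (best memory).
P9: not dominated.
P10: not dominated (best avg latency).
P11: not dominated (best throughput).

P1, P2, P3, P5, P6, P8, P9, P10, P11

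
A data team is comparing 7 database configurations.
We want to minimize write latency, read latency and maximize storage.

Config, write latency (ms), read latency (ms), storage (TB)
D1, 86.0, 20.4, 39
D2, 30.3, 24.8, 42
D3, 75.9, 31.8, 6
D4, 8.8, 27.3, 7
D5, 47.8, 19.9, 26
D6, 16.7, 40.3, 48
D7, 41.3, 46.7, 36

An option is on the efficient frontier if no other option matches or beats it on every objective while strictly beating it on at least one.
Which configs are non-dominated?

D1, D2, D4, D5, D6

D1: not dominated.
D2: not dominated.
D3: dominated by D2 (write latency 30.3≤75.9, read latency 24.8≤31.8, storage 42≥6).
D4: not dominated (best write latency).
D5: not dominated (best read latency).
D6: not dominated (best storage).
D7: dominated by D2 (write latency 30.3≤41.3, read latency 24.8≤46.7, storage 42≥36).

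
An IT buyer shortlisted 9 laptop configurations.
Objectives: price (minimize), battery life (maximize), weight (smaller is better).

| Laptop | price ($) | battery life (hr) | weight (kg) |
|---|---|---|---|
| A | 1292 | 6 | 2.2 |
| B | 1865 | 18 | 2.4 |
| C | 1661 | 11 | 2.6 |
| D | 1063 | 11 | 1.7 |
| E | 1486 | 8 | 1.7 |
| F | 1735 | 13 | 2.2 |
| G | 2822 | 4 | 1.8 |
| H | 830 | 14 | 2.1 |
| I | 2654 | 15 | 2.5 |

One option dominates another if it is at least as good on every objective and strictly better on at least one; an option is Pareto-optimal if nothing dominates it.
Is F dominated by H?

H vs F: price 830≤1735, battery life 14≥13, weight 2.1≤2.2 — H is at least as good on every objective with at least one strict improvement.

Yes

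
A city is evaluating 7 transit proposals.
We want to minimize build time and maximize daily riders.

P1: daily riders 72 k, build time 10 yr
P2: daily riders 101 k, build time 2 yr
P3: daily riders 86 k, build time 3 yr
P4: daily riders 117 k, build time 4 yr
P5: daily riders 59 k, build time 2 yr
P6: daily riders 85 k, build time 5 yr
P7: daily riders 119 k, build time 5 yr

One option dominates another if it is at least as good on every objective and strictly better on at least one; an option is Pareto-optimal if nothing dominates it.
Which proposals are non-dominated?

P2, P4, P7

P1: dominated by P2 (daily riders 101≥72, build time 2≤10).
P2: not dominated.
P3: dominated by P2 (daily riders 101≥86, build time 2≤3).
P4: not dominated.
P5: dominated by P2 (daily riders 101≥59, build time 2≤2).
P6: dominated by P2 (daily riders 101≥85, build time 2≤5).
P7: not dominated (best daily riders).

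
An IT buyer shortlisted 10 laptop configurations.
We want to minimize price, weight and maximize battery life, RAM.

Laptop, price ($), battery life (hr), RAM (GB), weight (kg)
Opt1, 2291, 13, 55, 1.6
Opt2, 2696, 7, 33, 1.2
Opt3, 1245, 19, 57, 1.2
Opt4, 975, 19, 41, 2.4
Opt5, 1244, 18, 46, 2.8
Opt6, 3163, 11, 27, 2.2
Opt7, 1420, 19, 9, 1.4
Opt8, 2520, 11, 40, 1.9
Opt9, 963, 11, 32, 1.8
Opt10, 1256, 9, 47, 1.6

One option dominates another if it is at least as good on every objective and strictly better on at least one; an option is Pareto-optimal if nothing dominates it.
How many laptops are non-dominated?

Opt1: dominated by Opt3 (price 1245≤2291, battery life 19≥13, RAM 57≥55, weight 1.2≤1.6).
Opt2: dominated by Opt3 (price 1245≤2696, battery life 19≥7, RAM 57≥33, weight 1.2≤1.2).
Opt3: not dominated (best RAM).
Opt4: not dominated.
Opt5: not dominated.
Opt6: dominated by Opt1 (price 2291≤3163, battery life 13≥11, RAM 55≥27, weight 1.6≤2.2).
Opt7: dominated by Opt3 (price 1245≤1420, battery life 19≥19, RAM 57≥9, weight 1.2≤1.4).
Opt8: dominated by Opt1 (price 2291≤2520, battery life 13≥11, RAM 55≥40, weight 1.6≤1.9).
Opt9: not dominated (best price).
Opt10: dominated by Opt3 (price 1245≤1256, battery life 19≥9, RAM 57≥47, weight 1.2≤1.6).
Pareto-optimal: Opt3, Opt4, Opt5, Opt9 → 4.

4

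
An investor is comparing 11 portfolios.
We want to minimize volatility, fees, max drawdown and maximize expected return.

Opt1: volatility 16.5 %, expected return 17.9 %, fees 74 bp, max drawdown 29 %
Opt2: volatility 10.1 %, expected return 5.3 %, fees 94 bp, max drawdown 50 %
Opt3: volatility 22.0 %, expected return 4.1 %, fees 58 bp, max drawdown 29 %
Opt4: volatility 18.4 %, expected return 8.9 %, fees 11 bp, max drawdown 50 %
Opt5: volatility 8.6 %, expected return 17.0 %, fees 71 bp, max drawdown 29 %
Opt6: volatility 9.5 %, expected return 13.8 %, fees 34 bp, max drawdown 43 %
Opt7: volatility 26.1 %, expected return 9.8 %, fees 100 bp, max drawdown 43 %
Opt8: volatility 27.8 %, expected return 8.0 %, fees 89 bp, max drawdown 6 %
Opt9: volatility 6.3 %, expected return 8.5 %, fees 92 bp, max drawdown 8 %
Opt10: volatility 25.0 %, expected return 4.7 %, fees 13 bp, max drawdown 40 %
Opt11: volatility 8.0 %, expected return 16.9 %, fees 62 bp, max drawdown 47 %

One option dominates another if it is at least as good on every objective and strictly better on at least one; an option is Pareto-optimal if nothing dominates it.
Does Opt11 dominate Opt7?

Opt11 vs Opt7: Opt11 is worse on max drawdown (47 vs 43), so it does not dominate Opt7.

No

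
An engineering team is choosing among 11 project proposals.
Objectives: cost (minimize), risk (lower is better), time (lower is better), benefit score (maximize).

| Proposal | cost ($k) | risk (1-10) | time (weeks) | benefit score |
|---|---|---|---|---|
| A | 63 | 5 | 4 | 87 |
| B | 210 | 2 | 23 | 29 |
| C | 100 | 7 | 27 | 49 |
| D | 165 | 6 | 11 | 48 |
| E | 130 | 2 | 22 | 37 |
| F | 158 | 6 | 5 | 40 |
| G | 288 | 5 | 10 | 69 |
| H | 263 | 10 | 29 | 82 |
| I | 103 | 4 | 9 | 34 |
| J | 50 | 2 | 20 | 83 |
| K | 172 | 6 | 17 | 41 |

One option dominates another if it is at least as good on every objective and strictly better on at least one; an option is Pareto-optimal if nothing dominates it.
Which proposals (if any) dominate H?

A: cost 63≤263, risk 5≤10, time 4≤29, benefit score 87≥82 — dominates H.
J: cost 50≤263, risk 2≤10, time 20≤29, benefit score 83≥82 — dominates H.
Others (B, C, D, E, F, G, I, K) are each worse than H on at least one objective.

A, J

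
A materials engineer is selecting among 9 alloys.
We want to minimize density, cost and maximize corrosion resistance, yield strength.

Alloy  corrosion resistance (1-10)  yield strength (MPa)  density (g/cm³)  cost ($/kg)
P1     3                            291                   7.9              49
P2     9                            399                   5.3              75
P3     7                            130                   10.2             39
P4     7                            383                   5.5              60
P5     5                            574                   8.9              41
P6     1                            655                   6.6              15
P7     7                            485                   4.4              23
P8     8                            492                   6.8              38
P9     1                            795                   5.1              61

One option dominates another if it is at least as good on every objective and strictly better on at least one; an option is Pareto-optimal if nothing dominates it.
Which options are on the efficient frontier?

P2, P5, P6, P7, P8, P9

P1: dominated by P7 (corrosion resistance 7≥3, yield strength 485≥291, density 4.4≤7.9, cost 23≤49).
P2: not dominated (best corrosion resistance).
P3: dominated by P7 (corrosion resistance 7≥7, yield strength 485≥130, density 4.4≤10.2, cost 23≤39).
P4: dominated by P7 (corrosion resistance 7≥7, yield strength 485≥383, density 4.4≤5.5, cost 23≤60).
P5: not dominated.
P6: not dominated (best cost).
P7: not dominated (best density).
P8: not dominated.
P9: not dominated (best yield strength).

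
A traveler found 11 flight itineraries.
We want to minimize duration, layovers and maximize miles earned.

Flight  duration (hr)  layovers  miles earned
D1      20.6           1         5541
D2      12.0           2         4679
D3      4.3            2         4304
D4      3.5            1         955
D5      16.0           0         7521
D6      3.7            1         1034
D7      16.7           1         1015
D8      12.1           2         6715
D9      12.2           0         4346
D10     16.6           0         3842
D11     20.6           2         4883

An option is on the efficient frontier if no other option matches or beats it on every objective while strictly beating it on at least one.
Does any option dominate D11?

Yes

D1 vs D11: duration 20.6≤20.6, layovers 1≤2, miles earned 5541≥4883 — D1 is at least as good on every objective and strictly better on at least one, so D1 dominates D11.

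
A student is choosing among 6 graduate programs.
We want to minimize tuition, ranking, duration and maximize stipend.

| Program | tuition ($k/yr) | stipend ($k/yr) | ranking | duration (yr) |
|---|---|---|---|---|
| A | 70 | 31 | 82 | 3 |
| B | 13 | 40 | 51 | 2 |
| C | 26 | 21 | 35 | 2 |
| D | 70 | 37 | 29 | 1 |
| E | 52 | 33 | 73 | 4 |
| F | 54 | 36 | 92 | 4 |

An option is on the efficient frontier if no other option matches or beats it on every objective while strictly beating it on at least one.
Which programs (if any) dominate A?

B: tuition 13≤70, stipend 40≥31, ranking 51≤82, duration 2≤3 — dominates A.
D: tuition 70≤70, stipend 37≥31, ranking 29≤82, duration 1≤3 — dominates A.
Others (C, E, F) are each worse than A on at least one objective.

B, D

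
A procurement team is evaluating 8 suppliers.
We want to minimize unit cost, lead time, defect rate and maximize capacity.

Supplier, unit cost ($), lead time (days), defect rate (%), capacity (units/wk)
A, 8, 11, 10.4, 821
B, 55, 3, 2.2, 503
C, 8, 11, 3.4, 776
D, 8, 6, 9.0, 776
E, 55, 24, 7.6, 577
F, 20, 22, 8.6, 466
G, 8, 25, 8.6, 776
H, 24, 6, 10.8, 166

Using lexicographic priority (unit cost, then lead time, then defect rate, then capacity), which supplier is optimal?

D

First minimize unit cost: best is 8, kept {A, C, D, G}.
Then minimize lead time: best is 6, kept {D}.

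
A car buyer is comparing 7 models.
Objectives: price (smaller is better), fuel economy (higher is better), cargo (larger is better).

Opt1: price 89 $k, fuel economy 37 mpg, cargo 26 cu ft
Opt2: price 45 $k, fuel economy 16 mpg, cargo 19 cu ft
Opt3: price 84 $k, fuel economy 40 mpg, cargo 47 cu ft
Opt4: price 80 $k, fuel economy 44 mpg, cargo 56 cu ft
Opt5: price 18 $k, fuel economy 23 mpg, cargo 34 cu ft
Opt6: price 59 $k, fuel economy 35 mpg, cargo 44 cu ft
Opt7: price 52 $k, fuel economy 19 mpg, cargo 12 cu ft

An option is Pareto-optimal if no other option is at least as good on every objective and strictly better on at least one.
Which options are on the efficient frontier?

Opt1: dominated by Opt3 (price 84≤89, fuel economy 40≥37, cargo 47≥26).
Opt2: dominated by Opt5 (price 18≤45, fuel economy 23≥16, cargo 34≥19).
Opt3: dominated by Opt4 (price 80≤84, fuel economy 44≥40, cargo 56≥47).
Opt4: not dominated (best fuel economy).
Opt5: not dominated (best price).
Opt6: not dominated.
Opt7: dominated by Opt5 (price 18≤52, fuel economy 23≥19, cargo 34≥12).

Opt4, Opt5, Opt6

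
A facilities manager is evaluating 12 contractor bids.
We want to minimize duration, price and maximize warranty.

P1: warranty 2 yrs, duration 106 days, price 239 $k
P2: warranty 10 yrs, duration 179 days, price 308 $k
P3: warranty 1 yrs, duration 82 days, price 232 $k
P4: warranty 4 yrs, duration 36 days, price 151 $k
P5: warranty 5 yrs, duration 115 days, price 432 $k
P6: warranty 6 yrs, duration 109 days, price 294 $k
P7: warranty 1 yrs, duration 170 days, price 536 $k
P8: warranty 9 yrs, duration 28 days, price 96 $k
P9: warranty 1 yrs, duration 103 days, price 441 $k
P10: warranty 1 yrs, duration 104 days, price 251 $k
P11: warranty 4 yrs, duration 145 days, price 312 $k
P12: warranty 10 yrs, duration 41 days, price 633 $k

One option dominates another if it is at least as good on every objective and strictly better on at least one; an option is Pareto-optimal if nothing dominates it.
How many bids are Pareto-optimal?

P1: dominated by P4 (warranty 4≥2, duration 36≤106, price 151≤239).
P2: not dominated.
P3: dominated by P4 (warranty 4≥1, duration 36≤82, price 151≤232).
P4: dominated by P8 (warranty 9≥4, duration 28≤36, price 96≤151).
P5: dominated by P6 (warranty 6≥5, duration 109≤115, price 294≤432).
P6: dominated by P8 (warranty 9≥6, duration 28≤109, price 96≤294).
P7: dominated by P1 (warranty 2≥1, duration 106≤170, price 239≤536).
P8: not dominated (best duration).
P9: dominated by P3 (warranty 1≥1, duration 82≤103, price 232≤441).
P10: dominated by P3 (warranty 1≥1, duration 82≤104, price 232≤251).
P11: dominated by P4 (warranty 4≥4, duration 36≤145, price 151≤312).
P12: not dominated.
Pareto-optimal: P2, P8, P12 → 3.

3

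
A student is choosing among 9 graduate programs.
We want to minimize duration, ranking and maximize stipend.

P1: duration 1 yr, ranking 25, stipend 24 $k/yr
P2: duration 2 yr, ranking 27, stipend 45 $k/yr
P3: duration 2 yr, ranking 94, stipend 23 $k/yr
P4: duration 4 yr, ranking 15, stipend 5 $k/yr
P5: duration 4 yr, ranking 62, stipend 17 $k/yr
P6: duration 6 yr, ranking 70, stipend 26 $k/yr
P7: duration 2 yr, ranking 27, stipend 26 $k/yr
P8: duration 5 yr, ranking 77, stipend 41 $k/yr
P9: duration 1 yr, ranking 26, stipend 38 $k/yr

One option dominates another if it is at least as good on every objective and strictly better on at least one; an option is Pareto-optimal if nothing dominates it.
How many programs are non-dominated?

P1: not dominated.
P2: not dominated (best stipend).
P3: dominated by P1 (duration 1≤2, ranking 25≤94, stipend 24≥23).
P4: not dominated (best ranking).
P5: dominated by P1 (duration 1≤4, ranking 25≤62, stipend 24≥17).
P6: dominated by P2 (duration 2≤6, ranking 27≤70, stipend 45≥26).
P7: dominated by P2 (duration 2≤2, ranking 27≤27, stipend 45≥26).
P8: dominated by P2 (duration 2≤5, ranking 27≤77, stipend 45≥41).
P9: not dominated.
Pareto-optimal: P1, P2, P4, P9 → 4.

4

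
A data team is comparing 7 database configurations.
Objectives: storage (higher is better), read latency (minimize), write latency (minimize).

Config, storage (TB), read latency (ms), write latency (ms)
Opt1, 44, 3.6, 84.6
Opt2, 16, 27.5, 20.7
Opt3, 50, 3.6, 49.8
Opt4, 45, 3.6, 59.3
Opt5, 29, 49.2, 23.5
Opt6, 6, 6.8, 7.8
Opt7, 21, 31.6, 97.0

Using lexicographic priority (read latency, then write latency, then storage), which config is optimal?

Opt3

First minimize read latency: best is 3.6, kept {Opt1, Opt3, Opt4}.
Then minimize write latency: best is 49.8, kept {Opt3}.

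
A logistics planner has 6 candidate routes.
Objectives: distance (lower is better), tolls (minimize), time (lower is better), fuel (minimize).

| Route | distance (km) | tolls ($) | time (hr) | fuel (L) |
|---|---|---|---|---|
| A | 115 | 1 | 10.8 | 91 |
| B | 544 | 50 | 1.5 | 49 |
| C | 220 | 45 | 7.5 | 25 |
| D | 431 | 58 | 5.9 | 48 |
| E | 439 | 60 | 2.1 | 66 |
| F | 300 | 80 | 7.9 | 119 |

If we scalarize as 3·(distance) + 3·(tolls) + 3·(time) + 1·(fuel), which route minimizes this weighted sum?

A

A: 3·115 + 3·1 + 3·10.8 + 1·91 = 471.4
B: 3·544 + 3·50 + 3·1.5 + 1·49 = 1835.5
C: 3·220 + 3·45 + 3·7.5 + 1·25 = 842.5
D: 3·431 + 3·58 + 3·5.9 + 1·48 = 1532.7
E: 3·439 + 3·60 + 3·2.1 + 1·66 = 1569.3
F: 3·300 + 3·80 + 3·7.9 + 1·119 = 1282.7
Lowest: A at 471.4.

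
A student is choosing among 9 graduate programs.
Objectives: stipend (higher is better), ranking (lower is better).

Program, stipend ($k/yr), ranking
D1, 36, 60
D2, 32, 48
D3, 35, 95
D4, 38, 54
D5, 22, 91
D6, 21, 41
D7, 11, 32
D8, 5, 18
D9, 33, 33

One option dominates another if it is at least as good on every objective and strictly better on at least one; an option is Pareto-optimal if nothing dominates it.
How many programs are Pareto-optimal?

D1: dominated by D4 (stipend 38≥36, ranking 54≤60).
D2: dominated by D9 (stipend 33≥32, ranking 33≤48).
D3: dominated by D1 (stipend 36≥35, ranking 60≤95).
D4: not dominated (best stipend).
D5: dominated by D1 (stipend 36≥22, ranking 60≤91).
D6: dominated by D9 (stipend 33≥21, ranking 33≤41).
D7: not dominated.
D8: not dominated (best ranking).
D9: not dominated.
Pareto-optimal: D4, D7, D8, D9 → 4.

4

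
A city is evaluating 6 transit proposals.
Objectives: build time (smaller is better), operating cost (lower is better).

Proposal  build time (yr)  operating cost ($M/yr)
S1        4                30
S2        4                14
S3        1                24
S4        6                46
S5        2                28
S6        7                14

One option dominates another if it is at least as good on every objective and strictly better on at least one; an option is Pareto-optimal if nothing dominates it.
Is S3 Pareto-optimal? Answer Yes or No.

S1: worse on build time (4 vs 1).
S2: worse on build time (4 vs 1).
S4: worse on build time (6 vs 1).
S5: worse on build time (2 vs 1).
S6: worse on build time (7 vs 1).
No option is at least as good as S3 on every objective and strictly better on one.

Yes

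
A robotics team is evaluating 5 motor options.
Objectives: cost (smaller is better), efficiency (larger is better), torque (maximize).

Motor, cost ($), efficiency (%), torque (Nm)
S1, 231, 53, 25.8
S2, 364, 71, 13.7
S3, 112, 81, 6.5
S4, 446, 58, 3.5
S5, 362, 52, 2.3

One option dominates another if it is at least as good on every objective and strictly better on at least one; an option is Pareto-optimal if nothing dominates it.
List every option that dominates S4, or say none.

S2: cost 364≤446, efficiency 71≥58, torque 13.7≥3.5 — dominates S4.
S3: cost 112≤446, efficiency 81≥58, torque 6.5≥3.5 — dominates S4.
Others (S1, S5) are each worse than S4 on at least one objective.

S2, S3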